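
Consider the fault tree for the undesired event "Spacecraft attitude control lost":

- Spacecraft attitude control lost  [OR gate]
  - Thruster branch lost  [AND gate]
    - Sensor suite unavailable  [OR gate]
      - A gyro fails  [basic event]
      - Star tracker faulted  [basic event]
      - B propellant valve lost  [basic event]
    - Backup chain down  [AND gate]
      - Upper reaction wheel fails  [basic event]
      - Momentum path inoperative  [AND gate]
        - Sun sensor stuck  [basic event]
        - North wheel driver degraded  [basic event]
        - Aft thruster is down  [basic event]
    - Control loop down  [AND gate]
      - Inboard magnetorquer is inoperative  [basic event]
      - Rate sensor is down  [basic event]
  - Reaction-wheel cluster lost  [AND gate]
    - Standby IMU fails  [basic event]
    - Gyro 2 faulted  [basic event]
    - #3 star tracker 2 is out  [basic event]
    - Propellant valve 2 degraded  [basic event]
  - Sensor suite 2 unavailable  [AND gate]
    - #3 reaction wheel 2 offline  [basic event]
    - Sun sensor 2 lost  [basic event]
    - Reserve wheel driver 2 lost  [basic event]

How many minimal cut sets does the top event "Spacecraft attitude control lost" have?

Sensor suite unavailable [OR]: union of children's cut sets → 3 cut set(s).
Momentum path inoperative [AND]: one cut set from each child combined → 1 × 1 × 1 = 1 cut set(s).
Backup chain down [AND]: one cut set from each child combined → 1 × 1 = 1 cut set(s).
Control loop down [AND]: one cut set from each child combined → 1 × 1 = 1 cut set(s).
Thruster branch lost [AND]: one cut set from each child combined → 3 × 1 × 1 = 3 cut set(s).
Reaction-wheel cluster lost [AND]: one cut set from each child combined → 1 × 1 × 1 × 1 = 1 cut set(s).
Sensor suite 2 unavailable [AND]: one cut set from each child combined → 1 × 1 × 1 = 1 cut set(s).
Spacecraft attitude control lost [OR]: union of children's cut sets → 5 cut set(s).
Minimal cut sets: {A gyro fails, Aft thruster is down, Inboard magnetorquer is inoperative, North wheel driver degraded, Rate sensor is down, Sun sensor stuck, Upper reaction wheel fails}; {Aft thruster is down, Inboard magnetorquer is inoperative, North wheel driver degraded, Rate sensor is down, Star tracker faulted, Sun sensor stuck, Upper reaction wheel fails}; {Aft thruster is down, B propellant valve lost, Inboard magnetorquer is inoperative, North wheel driver degraded, Rate sensor is down, Sun sensor stuck, Upper reaction wheel fails}; {#3 star tracker 2 is out, Gyro 2 faulted, Propellant valve 2 degraded, Standby IMU fails}; {#3 reaction wheel 2 offline, Reserve wheel driver 2 lost, Sun sensor 2 lost}.

5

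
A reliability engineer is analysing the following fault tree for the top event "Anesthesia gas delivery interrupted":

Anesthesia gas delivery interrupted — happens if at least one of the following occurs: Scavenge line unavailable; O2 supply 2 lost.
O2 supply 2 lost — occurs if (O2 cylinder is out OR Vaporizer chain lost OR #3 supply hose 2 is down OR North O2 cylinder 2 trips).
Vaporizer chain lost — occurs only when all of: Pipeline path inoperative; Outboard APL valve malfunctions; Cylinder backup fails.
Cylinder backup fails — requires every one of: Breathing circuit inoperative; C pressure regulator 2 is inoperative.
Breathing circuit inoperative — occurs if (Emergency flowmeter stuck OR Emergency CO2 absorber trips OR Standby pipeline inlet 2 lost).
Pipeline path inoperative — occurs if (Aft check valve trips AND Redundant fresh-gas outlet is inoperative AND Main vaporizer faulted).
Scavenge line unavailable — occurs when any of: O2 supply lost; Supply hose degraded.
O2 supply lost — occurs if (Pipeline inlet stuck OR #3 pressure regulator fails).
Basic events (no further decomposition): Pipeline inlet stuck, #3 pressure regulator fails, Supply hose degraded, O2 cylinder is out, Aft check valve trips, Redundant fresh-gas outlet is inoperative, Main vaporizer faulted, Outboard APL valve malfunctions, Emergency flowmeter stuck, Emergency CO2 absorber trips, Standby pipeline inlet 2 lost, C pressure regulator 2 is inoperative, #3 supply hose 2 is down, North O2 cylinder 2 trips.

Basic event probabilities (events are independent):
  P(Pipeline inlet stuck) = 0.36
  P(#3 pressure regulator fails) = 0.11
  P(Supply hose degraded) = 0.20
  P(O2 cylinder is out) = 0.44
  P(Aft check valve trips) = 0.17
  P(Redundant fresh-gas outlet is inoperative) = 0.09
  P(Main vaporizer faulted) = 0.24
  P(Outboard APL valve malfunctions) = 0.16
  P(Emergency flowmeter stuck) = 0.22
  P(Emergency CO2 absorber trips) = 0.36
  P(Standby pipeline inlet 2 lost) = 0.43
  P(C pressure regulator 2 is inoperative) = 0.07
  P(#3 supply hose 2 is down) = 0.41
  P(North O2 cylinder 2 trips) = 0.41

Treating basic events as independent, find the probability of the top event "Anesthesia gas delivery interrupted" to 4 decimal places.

P(O2 supply lost) [OR] = 1 − (1−0.36) × (1−0.11) = 0.430400
P(Scavenge line unavailable) [OR] = 1 − (1−0.430400) × (1−0.20) = 0.544320
P(Pipeline path inoperative) [AND] = 0.17 × 0.09 × 0.24 = 0.003672
P(Breathing circuit inoperative) [OR] = 1 − (1−0.22) × (1−0.36) × (1−0.43) = 0.715456
P(Cylinder backup fails) [AND] = 0.715456 × 0.07 = 0.050082
P(Vaporizer chain lost) [AND] = 0.003672 × 0.16 × 0.050082 = 0.000029
P(O2 supply 2 lost) [OR] = 1 − (1−0.44) × (1−0.000029) × (1−0.41) × (1−0.41) = 0.805070
P(Anesthesia gas delivery interrupted) [OR] = 1 − (1−0.544320) × (1−0.805070) = 0.911174
Rounded to 4 decimal places: P(Anesthesia gas delivery interrupted) ≈ 0.9112.

0.9112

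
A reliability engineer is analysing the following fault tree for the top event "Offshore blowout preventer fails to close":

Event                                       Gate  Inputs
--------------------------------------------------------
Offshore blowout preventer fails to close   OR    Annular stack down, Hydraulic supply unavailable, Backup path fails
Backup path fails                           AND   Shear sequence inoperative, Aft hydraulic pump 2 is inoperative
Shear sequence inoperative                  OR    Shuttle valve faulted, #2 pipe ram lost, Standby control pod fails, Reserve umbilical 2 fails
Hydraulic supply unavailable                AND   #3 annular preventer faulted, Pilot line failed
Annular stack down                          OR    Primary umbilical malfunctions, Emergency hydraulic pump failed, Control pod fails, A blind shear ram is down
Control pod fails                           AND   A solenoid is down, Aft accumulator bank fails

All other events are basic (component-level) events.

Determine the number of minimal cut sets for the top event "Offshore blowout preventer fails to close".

9

Control pod fails [AND]: one cut set from each child combined → 1 × 1 = 1 cut set(s).
Annular stack down [OR]: union of children's cut sets → 4 cut set(s).
Hydraulic supply unavailable [AND]: one cut set from each child combined → 1 × 1 = 1 cut set(s).
Shear sequence inoperative [OR]: union of children's cut sets → 4 cut set(s).
Backup path fails [AND]: one cut set from each child combined → 4 × 1 = 4 cut set(s).
Offshore blowout preventer fails to close [OR]: union of children's cut sets → 9 cut set(s).
Minimal cut sets: {Primary umbilical malfunctions}; {Emergency hydraulic pump failed}; {A solenoid is down, Aft accumulator bank fails}; {A blind shear ram is down}; {#3 annular preventer faulted, Pilot line failed}; {Aft hydraulic pump 2 is inoperative, Shuttle valve faulted}; {#2 pipe ram lost, Aft hydraulic pump 2 is inoperative}; {Aft hydraulic pump 2 is inoperative, Standby control pod fails}; {Aft hydraulic pump 2 is inoperative, Reserve umbilical 2 fails}.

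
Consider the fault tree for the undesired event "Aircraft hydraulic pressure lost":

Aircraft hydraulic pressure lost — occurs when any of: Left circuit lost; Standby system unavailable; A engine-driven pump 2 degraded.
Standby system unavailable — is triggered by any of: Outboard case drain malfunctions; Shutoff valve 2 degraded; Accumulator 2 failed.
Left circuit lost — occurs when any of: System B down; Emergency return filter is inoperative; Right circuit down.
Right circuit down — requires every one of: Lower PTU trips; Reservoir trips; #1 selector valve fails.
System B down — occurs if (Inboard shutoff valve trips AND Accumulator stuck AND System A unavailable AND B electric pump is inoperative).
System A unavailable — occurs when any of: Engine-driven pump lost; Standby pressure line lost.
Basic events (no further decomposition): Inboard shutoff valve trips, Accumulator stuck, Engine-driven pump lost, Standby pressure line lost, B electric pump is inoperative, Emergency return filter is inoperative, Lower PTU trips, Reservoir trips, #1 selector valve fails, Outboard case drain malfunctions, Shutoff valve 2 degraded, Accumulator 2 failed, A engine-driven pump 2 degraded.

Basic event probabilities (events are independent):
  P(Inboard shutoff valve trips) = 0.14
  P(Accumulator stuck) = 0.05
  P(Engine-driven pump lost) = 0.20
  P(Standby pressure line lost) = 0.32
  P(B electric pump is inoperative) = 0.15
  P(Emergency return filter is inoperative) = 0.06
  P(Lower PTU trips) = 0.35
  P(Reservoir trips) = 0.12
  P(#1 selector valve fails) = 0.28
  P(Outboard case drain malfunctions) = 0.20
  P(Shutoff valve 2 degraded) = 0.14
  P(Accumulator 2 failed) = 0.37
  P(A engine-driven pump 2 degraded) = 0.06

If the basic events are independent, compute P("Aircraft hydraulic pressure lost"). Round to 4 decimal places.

P(System A unavailable) [OR] = 1 − (1−0.20) × (1−0.32) = 0.456000
P(System B down) [AND] = 0.14 × 0.05 × 0.456000 × 0.15 = 0.000479
P(Right circuit down) [AND] = 0.35 × 0.12 × 0.28 = 0.011760
P(Left circuit lost) [OR] = 1 − (1−0.000479) × (1−0.06) × (1−0.011760) = 0.071499
P(Standby system unavailable) [OR] = 1 − (1−0.20) × (1−0.14) × (1−0.37) = 0.566560
P(Aircraft hydraulic pressure lost) [OR] = 1 − (1−0.071499) × (1−0.566560) × (1−0.06) = 0.621697
Rounded to 4 decimal places: P(Aircraft hydraulic pressure lost) ≈ 0.6217.

0.6217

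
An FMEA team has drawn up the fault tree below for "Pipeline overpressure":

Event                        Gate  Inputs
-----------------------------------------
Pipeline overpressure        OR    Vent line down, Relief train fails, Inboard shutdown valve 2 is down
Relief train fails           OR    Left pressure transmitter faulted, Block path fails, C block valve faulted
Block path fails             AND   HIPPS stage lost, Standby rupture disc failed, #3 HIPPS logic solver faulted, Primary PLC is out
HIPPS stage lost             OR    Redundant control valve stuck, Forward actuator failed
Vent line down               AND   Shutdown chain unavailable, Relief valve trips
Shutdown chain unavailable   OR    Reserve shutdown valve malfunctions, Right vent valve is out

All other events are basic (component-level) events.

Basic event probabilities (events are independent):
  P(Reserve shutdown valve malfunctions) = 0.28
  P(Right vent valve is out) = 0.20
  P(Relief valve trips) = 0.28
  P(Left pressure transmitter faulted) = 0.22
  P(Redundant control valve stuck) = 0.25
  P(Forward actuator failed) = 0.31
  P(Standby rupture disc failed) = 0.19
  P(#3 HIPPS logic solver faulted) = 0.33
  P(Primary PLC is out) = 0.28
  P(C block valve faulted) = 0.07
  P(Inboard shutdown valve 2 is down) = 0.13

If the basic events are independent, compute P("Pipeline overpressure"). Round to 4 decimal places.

P(Shutdown chain unavailable) [OR] = 1 − (1−0.28) × (1−0.20) = 0.424000
P(Vent line down) [AND] = 0.424000 × 0.28 = 0.118720
P(HIPPS stage lost) [OR] = 1 − (1−0.25) × (1−0.31) = 0.482500
P(Block path fails) [AND] = 0.482500 × 0.19 × 0.33 × 0.28 = 0.008471
P(Relief train fails) [OR] = 1 − (1−0.22) × (1−0.008471) × (1−0.07) = 0.280745
P(Pipeline overpressure) [OR] = 1 − (1−0.118720) × (1−0.280745) × (1−0.13) = 0.448537
Rounded to 4 decimal places: P(Pipeline overpressure) ≈ 0.4485.

0.4485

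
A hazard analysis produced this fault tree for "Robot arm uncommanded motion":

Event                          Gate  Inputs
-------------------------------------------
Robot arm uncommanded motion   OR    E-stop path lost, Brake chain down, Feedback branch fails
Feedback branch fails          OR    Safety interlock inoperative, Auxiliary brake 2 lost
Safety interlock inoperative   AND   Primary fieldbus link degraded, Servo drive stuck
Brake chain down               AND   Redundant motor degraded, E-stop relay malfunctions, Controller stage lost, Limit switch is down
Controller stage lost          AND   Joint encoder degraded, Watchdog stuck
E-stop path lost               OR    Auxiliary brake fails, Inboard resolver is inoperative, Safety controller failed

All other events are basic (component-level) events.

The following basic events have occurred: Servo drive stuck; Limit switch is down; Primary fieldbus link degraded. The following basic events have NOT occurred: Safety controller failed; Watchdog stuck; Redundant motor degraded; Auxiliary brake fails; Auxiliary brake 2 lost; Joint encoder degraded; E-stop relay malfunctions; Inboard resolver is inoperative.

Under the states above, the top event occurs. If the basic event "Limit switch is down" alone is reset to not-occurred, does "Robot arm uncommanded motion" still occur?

Counterfactual: set "Limit switch is down" to not occurred.
E-stop path lost [OR]: Auxiliary brake fails=not, Inboard resolver is inoperative=not, Safety controller failed=not → no input occurs → does not occur.
Controller stage lost [AND]: Joint encoder degraded=not, Watchdog stuck=not → not all inputs occur → does not occur.
Brake chain down [AND]: Redundant motor degraded=not, E-stop relay malfunctions=not, Controller stage lost=not, Limit switch is down=not → not all inputs occur → does not occur.
Safety interlock inoperative [AND]: Primary fieldbus link degraded=occurs, Servo drive stuck=occurs → all inputs occur → occurs.
Feedback branch fails [OR]: Safety interlock inoperative=occurs, Auxiliary brake 2 lost=not → at least one input occurs → occurs.
Robot arm uncommanded motion [OR]: E-stop path lost=not, Brake chain down=not, Feedback branch fails=occurs → at least one input occurs → occurs.

Yes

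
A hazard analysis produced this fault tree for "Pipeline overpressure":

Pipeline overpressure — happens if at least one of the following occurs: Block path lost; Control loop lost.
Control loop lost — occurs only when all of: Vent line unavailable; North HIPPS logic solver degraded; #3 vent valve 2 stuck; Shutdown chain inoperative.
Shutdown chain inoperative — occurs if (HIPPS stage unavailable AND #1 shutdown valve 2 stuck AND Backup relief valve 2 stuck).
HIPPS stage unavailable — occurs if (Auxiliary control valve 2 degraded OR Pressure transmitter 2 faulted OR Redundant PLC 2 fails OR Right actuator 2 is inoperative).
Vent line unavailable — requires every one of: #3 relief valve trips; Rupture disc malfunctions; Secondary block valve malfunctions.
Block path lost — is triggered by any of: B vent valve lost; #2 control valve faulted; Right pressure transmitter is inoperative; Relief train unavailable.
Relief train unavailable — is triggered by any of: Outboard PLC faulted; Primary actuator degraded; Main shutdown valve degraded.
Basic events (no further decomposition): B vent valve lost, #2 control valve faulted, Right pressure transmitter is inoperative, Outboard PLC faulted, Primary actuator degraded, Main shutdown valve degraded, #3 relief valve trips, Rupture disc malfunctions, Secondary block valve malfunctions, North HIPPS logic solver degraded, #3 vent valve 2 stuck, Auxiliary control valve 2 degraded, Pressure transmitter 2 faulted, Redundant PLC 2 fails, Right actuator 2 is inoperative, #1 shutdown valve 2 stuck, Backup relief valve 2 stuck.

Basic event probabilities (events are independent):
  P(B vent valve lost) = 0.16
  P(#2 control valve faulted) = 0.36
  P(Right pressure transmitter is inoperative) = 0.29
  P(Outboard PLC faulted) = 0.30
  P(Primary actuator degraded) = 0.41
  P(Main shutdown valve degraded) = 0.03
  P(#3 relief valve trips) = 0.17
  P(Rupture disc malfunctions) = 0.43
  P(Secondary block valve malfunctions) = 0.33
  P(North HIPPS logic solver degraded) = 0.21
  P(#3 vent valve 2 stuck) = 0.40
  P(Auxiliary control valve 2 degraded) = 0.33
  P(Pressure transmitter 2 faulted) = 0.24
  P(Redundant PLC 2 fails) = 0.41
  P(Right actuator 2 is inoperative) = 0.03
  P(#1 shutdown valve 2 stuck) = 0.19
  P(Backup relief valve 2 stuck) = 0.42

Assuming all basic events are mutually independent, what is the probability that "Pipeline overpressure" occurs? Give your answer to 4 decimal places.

0.8471

P(Relief train unavailable) [OR] = 1 − (1−0.30) × (1−0.41) × (1−0.03) = 0.599390
P(Block path lost) [OR] = 1 − (1−0.16) × (1−0.36) × (1−0.29) × (1−0.599390) = 0.847089
P(Vent line unavailable) [AND] = 0.17 × 0.43 × 0.33 = 0.024123
P(HIPPS stage unavailable) [OR] = 1 − (1−0.33) × (1−0.24) × (1−0.41) × (1−0.03) = 0.708585
P(Shutdown chain inoperative) [AND] = 0.708585 × 0.19 × 0.42 = 0.056545
P(Control loop lost) [AND] = 0.024123 × 0.21 × 0.40 × 0.056545 = 0.000115
P(Pipeline overpressure) [OR] = 1 − (1−0.847089) × (1−0.000115) = 0.847107
Rounded to 4 decimal places: P(Pipeline overpressure) ≈ 0.8471.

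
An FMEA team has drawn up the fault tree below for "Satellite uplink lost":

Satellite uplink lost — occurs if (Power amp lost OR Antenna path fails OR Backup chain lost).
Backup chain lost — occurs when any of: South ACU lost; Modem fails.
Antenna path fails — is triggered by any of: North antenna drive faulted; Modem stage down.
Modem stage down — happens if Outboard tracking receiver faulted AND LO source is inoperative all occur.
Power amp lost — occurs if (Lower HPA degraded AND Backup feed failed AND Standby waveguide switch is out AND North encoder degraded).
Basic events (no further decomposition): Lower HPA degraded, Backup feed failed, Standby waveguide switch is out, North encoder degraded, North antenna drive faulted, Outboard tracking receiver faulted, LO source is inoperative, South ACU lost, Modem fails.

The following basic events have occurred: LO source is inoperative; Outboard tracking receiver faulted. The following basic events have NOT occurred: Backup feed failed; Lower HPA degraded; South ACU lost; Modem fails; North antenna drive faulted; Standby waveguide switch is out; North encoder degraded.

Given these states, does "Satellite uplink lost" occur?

Power amp lost [AND]: Lower HPA degraded=not, Backup feed failed=not, Standby waveguide switch is out=not, North encoder degraded=not → not all inputs occur → does not occur.
Modem stage down [AND]: Outboard tracking receiver faulted=occurs, LO source is inoperative=occurs → all inputs occur → occurs.
Antenna path fails [OR]: North antenna drive faulted=not, Modem stage down=occurs → at least one input occurs → occurs.
Backup chain lost [OR]: South ACU lost=not, Modem fails=not → no input occurs → does not occur.
Satellite uplink lost [OR]: Power amp lost=not, Antenna path fails=occurs, Backup chain lost=not → at least one input occurs → occurs.

Yes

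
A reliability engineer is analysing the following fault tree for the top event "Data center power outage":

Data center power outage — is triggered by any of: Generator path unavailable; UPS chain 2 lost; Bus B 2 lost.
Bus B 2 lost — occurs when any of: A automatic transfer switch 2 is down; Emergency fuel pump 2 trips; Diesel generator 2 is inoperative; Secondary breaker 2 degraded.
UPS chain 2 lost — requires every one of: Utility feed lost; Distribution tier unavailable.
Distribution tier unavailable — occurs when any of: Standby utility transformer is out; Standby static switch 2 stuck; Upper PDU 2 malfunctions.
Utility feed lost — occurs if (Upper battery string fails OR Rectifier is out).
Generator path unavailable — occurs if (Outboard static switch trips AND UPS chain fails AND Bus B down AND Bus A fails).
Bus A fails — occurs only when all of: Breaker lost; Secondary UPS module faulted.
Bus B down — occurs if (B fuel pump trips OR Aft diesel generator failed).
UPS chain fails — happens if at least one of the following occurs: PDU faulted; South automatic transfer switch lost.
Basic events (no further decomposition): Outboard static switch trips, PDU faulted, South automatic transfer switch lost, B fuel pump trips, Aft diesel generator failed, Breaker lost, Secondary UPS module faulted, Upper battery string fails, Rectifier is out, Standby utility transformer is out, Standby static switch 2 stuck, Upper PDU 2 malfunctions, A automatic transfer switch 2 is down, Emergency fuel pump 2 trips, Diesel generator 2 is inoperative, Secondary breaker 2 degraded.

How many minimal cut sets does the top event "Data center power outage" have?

UPS chain fails [OR]: union of children's cut sets → 2 cut set(s).
Bus B down [OR]: union of children's cut sets → 2 cut set(s).
Bus A fails [AND]: one cut set from each child combined → 1 × 1 = 1 cut set(s).
Generator path unavailable [AND]: one cut set from each child combined → 1 × 2 × 2 × 1 = 4 cut set(s).
Utility feed lost [OR]: union of children's cut sets → 2 cut set(s).
Distribution tier unavailable [OR]: union of children's cut sets → 3 cut set(s).
UPS chain 2 lost [AND]: one cut set from each child combined → 2 × 3 = 6 cut set(s).
Bus B 2 lost [OR]: union of children's cut sets → 4 cut set(s).
Data center power outage [OR]: union of children's cut sets → 14 cut set(s).

14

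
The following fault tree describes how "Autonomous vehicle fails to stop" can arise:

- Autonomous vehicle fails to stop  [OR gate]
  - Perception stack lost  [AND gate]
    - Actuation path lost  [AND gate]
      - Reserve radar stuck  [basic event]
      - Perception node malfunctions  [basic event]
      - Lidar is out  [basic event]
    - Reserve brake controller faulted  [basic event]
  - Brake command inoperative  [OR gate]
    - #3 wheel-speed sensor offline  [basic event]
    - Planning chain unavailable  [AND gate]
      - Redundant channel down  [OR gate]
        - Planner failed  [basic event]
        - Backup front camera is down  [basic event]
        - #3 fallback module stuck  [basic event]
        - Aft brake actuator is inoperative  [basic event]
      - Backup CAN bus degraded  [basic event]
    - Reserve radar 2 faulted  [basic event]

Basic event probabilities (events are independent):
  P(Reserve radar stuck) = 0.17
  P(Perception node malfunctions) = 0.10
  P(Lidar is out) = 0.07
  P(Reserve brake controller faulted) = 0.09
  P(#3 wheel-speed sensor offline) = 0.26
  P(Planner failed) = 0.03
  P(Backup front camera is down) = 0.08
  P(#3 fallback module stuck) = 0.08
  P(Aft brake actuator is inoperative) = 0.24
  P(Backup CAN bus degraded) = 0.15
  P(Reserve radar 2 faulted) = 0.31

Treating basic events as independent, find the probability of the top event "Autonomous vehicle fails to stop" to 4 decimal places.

0.5183

P(Actuation path lost) [AND] = 0.17 × 0.10 × 0.07 = 0.001190
P(Perception stack lost) [AND] = 0.001190 × 0.09 = 0.000107
P(Redundant channel down) [OR] = 1 − (1−0.03) × (1−0.08) × (1−0.08) × (1−0.24) = 0.376034
P(Planning chain unavailable) [AND] = 0.376034 × 0.15 = 0.056405
P(Brake command inoperative) [OR] = 1 − (1−0.26) × (1−0.056405) × (1−0.31) = 0.518200
P(Autonomous vehicle fails to stop) [OR] = 1 − (1−0.000107) × (1−0.518200) = 0.518252
Rounded to 4 decimal places: P(Autonomous vehicle fails to stop) ≈ 0.5183.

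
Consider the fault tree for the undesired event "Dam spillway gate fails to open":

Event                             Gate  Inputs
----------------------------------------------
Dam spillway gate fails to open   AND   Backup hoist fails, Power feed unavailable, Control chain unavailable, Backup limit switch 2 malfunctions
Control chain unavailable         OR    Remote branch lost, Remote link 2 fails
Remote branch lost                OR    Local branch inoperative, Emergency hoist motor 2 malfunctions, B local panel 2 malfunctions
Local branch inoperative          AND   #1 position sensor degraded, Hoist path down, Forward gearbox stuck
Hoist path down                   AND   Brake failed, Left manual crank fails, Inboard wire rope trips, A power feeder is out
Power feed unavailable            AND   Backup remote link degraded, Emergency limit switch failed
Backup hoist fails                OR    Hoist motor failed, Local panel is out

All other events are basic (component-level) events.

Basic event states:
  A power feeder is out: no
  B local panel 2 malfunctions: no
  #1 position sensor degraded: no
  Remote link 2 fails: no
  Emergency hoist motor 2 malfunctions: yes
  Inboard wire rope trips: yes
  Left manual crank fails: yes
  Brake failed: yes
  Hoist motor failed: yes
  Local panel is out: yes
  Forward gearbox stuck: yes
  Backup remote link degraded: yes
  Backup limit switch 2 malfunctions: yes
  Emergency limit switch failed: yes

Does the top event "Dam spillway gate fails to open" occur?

Yes

Backup hoist fails [OR]: Hoist motor failed=occurs, Local panel is out=occurs → at least one input occurs → occurs.
Power feed unavailable [AND]: Backup remote link degraded=occurs, Emergency limit switch failed=occurs → all inputs occur → occurs.
Hoist path down [AND]: Brake failed=occurs, Left manual crank fails=occurs, Inboard wire rope trips=occurs, A power feeder is out=not → not all inputs occur → does not occur.
Local branch inoperative [AND]: #1 position sensor degraded=not, Hoist path down=not, Forward gearbox stuck=occurs → not all inputs occur → does not occur.
Remote branch lost [OR]: Local branch inoperative=not, Emergency hoist motor 2 malfunctions=occurs, B local panel 2 malfunctions=not → at least one input occurs → occurs.
Control chain unavailable [OR]: Remote branch lost=occurs, Remote link 2 fails=not → at least one input occurs → occurs.
Dam spillway gate fails to open [AND]: Backup hoist fails=occurs, Power feed unavailable=occurs, Control chain unavailable=occurs, Backup limit switch 2 malfunctions=occurs → all inputs occur → occurs.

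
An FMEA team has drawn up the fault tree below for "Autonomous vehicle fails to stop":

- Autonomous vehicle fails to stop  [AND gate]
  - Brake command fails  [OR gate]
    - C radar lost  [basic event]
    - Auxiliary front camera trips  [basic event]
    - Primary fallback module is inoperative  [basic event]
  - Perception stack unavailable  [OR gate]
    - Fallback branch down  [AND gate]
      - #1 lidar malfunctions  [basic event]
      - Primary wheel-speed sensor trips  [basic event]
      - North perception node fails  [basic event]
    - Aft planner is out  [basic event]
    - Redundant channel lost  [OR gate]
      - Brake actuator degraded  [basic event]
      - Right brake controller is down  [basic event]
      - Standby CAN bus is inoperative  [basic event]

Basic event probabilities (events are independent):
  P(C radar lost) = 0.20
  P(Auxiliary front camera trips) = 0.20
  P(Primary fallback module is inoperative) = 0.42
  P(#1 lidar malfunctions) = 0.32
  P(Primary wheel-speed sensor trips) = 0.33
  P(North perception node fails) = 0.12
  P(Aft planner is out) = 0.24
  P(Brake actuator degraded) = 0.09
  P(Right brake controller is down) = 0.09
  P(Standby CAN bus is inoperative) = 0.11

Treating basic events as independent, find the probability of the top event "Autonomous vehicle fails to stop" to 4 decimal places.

0.2811

P(Brake command fails) [OR] = 1 − (1−0.20) × (1−0.20) × (1−0.42) = 0.628800
P(Fallback branch down) [AND] = 0.32 × 0.33 × 0.12 = 0.012672
P(Redundant channel lost) [OR] = 1 − (1−0.09) × (1−0.09) × (1−0.11) = 0.262991
P(Perception stack unavailable) [OR] = 1 − (1−0.012672) × (1−0.24) × (1−0.262991) = 0.446971
P(Autonomous vehicle fails to stop) [AND] = 0.628800 × 0.446971 = 0.281055
Rounded to 4 decimal places: P(Autonomous vehicle fails to stop) ≈ 0.2811.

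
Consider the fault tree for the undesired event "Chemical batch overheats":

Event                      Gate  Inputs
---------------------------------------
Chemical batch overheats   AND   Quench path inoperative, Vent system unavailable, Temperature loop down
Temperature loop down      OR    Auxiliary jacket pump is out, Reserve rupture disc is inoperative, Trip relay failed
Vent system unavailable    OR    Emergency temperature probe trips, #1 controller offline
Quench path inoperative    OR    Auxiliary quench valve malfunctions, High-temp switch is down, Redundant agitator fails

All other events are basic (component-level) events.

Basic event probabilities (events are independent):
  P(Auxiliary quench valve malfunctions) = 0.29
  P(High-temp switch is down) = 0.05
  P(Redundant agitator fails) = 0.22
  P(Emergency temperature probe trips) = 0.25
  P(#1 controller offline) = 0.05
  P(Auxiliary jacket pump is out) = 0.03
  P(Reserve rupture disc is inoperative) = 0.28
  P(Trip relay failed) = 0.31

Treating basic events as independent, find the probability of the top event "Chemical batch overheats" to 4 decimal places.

0.0706

P(Quench path inoperative) [OR] = 1 − (1−0.29) × (1−0.05) × (1−0.22) = 0.473890
P(Vent system unavailable) [OR] = 1 − (1−0.25) × (1−0.05) = 0.287500
P(Temperature loop down) [OR] = 1 − (1−0.03) × (1−0.28) × (1−0.31) = 0.518104
P(Chemical batch overheats) [AND] = 0.473890 × 0.287500 × 0.518104 = 0.070588
Rounded to 4 decimal places: P(Chemical batch overheats) ≈ 0.0706.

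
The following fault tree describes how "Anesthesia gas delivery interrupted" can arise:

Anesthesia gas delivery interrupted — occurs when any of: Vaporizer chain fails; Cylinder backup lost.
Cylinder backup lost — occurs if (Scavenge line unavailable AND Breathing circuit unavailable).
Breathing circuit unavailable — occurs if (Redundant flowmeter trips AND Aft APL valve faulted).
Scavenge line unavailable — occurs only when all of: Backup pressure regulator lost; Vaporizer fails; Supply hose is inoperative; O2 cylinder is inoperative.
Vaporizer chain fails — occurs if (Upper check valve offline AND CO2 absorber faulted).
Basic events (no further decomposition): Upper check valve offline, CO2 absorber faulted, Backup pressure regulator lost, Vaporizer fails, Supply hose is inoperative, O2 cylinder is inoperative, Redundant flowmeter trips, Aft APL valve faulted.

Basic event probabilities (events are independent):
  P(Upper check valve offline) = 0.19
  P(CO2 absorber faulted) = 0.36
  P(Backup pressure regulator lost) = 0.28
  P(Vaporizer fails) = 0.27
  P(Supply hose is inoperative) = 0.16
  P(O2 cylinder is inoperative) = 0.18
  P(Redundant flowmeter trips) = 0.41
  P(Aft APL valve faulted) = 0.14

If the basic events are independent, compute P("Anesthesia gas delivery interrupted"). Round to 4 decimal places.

P(Vaporizer chain fails) [AND] = 0.19 × 0.36 = 0.068400
P(Scavenge line unavailable) [AND] = 0.28 × 0.27 × 0.16 × 0.18 = 0.002177
P(Breathing circuit unavailable) [AND] = 0.41 × 0.14 = 0.057400
P(Cylinder backup lost) [AND] = 0.002177 × 0.057400 = 0.000125
P(Anesthesia gas delivery interrupted) [OR] = 1 − (1−0.068400) × (1−0.000125) = 0.068516
Rounded to 4 decimal places: P(Anesthesia gas delivery interrupted) ≈ 0.0685.

0.0685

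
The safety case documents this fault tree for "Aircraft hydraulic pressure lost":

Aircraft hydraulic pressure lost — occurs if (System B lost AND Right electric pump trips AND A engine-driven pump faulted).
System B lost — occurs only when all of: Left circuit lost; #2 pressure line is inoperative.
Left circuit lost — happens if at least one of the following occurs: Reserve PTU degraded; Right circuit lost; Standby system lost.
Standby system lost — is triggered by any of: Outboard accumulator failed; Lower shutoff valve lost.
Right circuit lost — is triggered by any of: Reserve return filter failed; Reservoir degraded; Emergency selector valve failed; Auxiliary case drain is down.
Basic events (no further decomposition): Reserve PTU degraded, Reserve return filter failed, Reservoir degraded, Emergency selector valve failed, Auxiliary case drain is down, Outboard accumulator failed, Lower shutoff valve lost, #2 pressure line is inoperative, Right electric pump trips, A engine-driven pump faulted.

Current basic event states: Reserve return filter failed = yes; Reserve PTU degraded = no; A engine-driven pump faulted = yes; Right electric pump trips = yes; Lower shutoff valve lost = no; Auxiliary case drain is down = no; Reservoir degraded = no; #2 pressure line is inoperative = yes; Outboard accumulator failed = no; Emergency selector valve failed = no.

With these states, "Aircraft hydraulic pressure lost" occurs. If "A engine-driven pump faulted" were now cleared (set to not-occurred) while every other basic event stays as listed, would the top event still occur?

No

Counterfactual: set "A engine-driven pump faulted" to not occurred.
Right circuit lost [OR]: Reserve return filter failed=occurs, Reservoir degraded=not, Emergency selector valve failed=not, Auxiliary case drain is down=not → at least one input occurs → occurs.
Standby system lost [OR]: Outboard accumulator failed=not, Lower shutoff valve lost=not → no input occurs → does not occur.
Left circuit lost [OR]: Reserve PTU degraded=not, Right circuit lost=occurs, Standby system lost=not → at least one input occurs → occurs.
System B lost [AND]: Left circuit lost=occurs, #2 pressure line is inoperative=occurs → all inputs occur → occurs.
Aircraft hydraulic pressure lost [AND]: System B lost=occurs, Right electric pump trips=occurs, A engine-driven pump faulted=not → not all inputs occur → does not occur.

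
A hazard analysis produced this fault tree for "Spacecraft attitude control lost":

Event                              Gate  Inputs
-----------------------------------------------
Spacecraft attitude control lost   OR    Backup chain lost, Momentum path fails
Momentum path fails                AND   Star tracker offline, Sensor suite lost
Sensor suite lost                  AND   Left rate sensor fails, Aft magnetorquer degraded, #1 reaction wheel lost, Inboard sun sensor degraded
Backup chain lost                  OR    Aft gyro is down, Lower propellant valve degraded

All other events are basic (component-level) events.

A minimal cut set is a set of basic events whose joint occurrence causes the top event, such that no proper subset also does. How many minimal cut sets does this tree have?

Backup chain lost [OR]: union of children's cut sets → 2 cut set(s).
Sensor suite lost [AND]: one cut set from each child combined → 1 × 1 × 1 × 1 = 1 cut set(s).
Momentum path fails [AND]: one cut set from each child combined → 1 × 1 = 1 cut set(s).
Spacecraft attitude control lost [OR]: union of children's cut sets → 3 cut set(s).
Minimal cut sets: {Aft gyro is down}; {Lower propellant valve degraded}; {#1 reaction wheel lost, Aft magnetorquer degraded, Inboard sun sensor degraded, Left rate sensor fails, Star tracker offline}.

3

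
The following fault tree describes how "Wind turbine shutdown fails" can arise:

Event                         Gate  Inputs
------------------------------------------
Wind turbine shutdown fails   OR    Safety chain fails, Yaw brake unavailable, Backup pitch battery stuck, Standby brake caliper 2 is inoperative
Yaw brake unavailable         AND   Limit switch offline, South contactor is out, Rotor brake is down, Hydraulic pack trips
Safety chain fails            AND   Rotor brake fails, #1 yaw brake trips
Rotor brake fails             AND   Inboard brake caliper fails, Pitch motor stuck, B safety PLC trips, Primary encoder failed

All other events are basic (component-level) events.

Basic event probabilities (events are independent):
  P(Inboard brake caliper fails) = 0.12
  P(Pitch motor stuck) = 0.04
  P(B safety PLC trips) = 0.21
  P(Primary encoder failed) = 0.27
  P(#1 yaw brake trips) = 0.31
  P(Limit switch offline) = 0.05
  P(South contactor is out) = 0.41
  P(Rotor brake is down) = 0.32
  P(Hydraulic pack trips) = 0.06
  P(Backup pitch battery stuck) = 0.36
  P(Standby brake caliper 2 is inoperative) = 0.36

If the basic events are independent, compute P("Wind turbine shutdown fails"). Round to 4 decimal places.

P(Rotor brake fails) [AND] = 0.12 × 0.04 × 0.21 × 0.27 = 0.000272
P(Safety chain fails) [AND] = 0.000272 × 0.31 = 0.000084
P(Yaw brake unavailable) [AND] = 0.05 × 0.41 × 0.32 × 0.06 = 0.000394
P(Wind turbine shutdown fails) [OR] = 1 − (1−0.000084) × (1−0.000394) × (1−0.36) × (1−0.36) = 0.590596
Rounded to 4 decimal places: P(Wind turbine shutdown fails) ≈ 0.5906.

0.5906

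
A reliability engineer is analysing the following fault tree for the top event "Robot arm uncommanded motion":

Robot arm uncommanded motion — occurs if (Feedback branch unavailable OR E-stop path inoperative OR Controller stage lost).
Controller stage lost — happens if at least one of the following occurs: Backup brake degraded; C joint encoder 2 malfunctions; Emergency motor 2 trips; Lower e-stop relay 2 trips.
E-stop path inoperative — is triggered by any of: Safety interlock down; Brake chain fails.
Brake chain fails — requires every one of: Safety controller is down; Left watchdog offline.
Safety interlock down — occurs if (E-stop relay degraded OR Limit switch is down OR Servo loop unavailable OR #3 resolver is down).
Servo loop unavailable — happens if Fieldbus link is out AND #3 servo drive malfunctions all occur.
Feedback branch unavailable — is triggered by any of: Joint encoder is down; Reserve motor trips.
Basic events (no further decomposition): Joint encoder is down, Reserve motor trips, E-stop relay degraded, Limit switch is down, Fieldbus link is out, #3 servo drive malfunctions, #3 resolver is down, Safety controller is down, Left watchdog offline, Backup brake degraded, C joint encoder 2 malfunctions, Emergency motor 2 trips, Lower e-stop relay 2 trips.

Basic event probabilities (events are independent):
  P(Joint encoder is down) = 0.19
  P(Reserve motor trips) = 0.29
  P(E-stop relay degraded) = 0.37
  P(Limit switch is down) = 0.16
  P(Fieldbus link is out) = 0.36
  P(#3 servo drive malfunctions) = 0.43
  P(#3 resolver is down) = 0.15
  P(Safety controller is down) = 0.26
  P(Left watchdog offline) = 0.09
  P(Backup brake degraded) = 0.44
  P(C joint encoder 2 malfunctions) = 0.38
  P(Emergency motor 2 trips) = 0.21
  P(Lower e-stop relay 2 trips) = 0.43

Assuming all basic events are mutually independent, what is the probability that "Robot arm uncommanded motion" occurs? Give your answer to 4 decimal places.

0.9666

P(Feedback branch unavailable) [OR] = 1 − (1−0.19) × (1−0.29) = 0.424900
P(Servo loop unavailable) [AND] = 0.36 × 0.43 = 0.154800
P(Safety interlock down) [OR] = 1 − (1−0.37) × (1−0.16) × (1−0.154800) × (1−0.15) = 0.619812
P(Brake chain fails) [AND] = 0.26 × 0.09 = 0.023400
P(E-stop path inoperative) [OR] = 1 − (1−0.619812) × (1−0.023400) = 0.628708
P(Controller stage lost) [OR] = 1 − (1−0.44) × (1−0.38) × (1−0.21) × (1−0.43) = 0.843656
P(Robot arm uncommanded motion) [OR] = 1 − (1−0.424900) × (1−0.628708) × (1−0.843656) = 0.966616
Rounded to 4 decimal places: P(Robot arm uncommanded motion) ≈ 0.9666.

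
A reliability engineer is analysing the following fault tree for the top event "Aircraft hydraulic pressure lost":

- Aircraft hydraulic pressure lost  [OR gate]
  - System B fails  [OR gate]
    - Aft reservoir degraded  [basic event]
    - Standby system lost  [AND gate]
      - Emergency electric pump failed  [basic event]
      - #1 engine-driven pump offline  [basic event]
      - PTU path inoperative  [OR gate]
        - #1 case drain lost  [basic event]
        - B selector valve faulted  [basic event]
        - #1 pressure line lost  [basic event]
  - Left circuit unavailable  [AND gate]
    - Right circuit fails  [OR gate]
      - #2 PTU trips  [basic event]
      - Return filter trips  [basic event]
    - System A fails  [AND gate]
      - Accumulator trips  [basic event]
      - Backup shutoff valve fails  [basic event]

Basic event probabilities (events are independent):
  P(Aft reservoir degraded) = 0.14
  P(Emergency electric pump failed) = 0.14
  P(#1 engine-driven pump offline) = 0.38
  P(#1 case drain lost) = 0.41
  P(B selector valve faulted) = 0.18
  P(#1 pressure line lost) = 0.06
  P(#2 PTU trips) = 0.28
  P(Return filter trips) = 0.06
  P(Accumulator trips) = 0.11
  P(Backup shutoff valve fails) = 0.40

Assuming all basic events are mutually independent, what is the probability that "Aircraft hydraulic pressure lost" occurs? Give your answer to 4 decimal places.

P(PTU path inoperative) [OR] = 1 − (1−0.41) × (1−0.18) × (1−0.06) = 0.545228
P(Standby system lost) [AND] = 0.14 × 0.38 × 0.545228 = 0.029006
P(System B fails) [OR] = 1 − (1−0.14) × (1−0.029006) = 0.164945
P(Right circuit fails) [OR] = 1 − (1−0.28) × (1−0.06) = 0.323200
P(System A fails) [AND] = 0.11 × 0.40 = 0.044000
P(Left circuit unavailable) [AND] = 0.323200 × 0.044000 = 0.014221
P(Aircraft hydraulic pressure lost) [OR] = 1 − (1−0.164945) × (1−0.014221) = 0.176820
Rounded to 4 decimal places: P(Aircraft hydraulic pressure lost) ≈ 0.1768.

0.1768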